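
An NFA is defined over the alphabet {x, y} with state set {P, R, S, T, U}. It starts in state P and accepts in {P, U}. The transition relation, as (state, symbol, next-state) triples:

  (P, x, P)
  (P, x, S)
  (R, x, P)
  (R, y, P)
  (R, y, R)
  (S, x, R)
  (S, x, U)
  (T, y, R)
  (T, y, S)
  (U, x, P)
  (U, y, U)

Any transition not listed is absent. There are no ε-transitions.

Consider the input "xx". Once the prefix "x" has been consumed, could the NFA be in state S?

Yes

Start in {P}.
Read 'x': P→{P, S}; now {P, S}.
State S is in {P, S}.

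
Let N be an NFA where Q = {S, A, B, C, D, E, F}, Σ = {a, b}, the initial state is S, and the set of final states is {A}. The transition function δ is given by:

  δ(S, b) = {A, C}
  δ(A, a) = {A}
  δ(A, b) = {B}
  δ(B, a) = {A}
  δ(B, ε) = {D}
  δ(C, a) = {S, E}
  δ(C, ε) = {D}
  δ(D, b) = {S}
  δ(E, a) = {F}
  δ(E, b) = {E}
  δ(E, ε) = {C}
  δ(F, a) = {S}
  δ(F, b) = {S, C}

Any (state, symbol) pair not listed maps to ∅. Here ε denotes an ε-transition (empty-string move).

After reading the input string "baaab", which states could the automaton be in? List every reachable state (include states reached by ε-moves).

{S, A, B, C, D, E}

Start in {S}.
Read 'b': {S} → {A, C, D}.
Read 'a': {A, C, D} → {S, A, C, D, E}.
Read 'a': {S, A, C, D, E} → {S, A, C, D, E, F}.
Read 'a': {S, A, C, D, E, F} → {S, A, C, D, E, F}.
Read 'b': {S, A, C, D, E, F} → {S, A, B, C, D, E}.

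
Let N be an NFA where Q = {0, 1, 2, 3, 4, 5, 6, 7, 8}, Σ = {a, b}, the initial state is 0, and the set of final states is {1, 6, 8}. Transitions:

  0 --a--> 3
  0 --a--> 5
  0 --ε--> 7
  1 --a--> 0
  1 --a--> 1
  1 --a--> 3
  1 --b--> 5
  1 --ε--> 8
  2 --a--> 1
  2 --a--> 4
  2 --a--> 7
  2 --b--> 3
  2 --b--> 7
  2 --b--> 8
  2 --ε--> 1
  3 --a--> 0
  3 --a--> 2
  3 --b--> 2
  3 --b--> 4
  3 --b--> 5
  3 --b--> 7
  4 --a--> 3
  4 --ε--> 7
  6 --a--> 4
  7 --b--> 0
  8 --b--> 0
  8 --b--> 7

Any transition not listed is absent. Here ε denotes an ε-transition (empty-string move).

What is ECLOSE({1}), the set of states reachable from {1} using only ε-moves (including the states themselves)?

{1, 8}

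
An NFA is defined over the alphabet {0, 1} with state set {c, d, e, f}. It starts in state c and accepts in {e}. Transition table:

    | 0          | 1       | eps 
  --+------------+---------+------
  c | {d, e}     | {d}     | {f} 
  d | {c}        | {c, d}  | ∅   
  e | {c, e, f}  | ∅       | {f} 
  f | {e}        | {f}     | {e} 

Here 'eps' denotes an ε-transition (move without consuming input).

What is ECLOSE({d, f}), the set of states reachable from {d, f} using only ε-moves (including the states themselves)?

Begin with {d, f}.
ε-move f → e; add e.

{d, e, f}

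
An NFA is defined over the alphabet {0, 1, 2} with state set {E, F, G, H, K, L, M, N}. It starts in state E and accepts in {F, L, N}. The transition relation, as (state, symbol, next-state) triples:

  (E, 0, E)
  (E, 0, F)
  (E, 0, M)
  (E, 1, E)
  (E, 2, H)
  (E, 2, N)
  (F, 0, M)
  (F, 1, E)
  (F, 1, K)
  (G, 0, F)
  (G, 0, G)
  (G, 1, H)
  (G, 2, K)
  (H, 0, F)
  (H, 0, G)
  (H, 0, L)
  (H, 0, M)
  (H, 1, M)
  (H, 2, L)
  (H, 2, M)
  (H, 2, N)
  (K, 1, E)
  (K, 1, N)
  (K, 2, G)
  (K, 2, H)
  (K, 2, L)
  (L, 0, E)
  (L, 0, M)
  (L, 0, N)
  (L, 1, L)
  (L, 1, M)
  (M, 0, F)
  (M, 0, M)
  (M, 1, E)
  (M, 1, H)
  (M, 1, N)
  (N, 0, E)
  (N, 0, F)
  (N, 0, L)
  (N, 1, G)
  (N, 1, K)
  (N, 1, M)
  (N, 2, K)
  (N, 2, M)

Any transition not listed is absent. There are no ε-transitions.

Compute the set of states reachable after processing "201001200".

{E, F, G, L, M, N}

Start in {E}.
Read '2': E→{H, N}; now {H, N}.
Read '0': H→{F, G, L, M}, N→{E, F, L}; now {E, F, G, L, M}.
Read '1': E→{E}, F→{E, K}, G→{H}, L→{L, M}, M→{E, H, N}; now {E, H, K, L, M, N}.
Read '0': E→{E, F, M}, H→{F, G, L, M}, K→∅, L→{E, M, N}, M→{F, M}, N→{E, F, L}; now {E, F, G, L, M, N}.
Read '0': E→{E, F, M}, F→{M}, G→{F, G}, L→{E, M, N}, M→{F, M}, N→{E, F, L}; now {E, F, G, L, M, N}.
Read '1': E→{E}, F→{E, K}, G→{H}, L→{L, M}, M→{E, H, N}, N→{G, K, M}; now {E, G, H, K, L, M, N}.
Read '2': E→{H, N}, G→{K}, H→{L, M, N}, K→{G, H, L}, L→∅, M→∅, N→{K, M}; now {G, H, K, L, M, N}.
Read '0': G→{F, G}, H→{F, G, L, M}, K→∅, L→{E, M, N}, M→{F, M}, N→{E, F, L}; now {E, F, G, L, M, N}.
Read '0': E→{E, F, M}, F→{M}, G→{F, G}, L→{E, M, N}, M→{F, M}, N→{E, F, L}; now {E, F, G, L, M, N}.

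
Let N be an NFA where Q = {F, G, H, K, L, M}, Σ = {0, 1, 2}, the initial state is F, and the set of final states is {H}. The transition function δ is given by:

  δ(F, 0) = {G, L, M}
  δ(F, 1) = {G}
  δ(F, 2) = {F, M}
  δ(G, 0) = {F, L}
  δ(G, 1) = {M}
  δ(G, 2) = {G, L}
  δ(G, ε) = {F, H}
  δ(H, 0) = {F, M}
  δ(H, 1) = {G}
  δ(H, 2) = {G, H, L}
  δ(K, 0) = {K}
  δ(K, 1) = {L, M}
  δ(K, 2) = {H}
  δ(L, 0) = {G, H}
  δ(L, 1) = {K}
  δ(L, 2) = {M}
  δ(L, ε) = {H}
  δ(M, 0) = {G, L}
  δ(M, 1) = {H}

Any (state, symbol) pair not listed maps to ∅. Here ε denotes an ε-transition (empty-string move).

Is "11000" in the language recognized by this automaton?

Start in {F}.
Read '1': F→{G}; union {G}; ε-closure = {F, G, H}.
Read '1': F→{G}, G→{M}, H→{G}; union {G, M}; ε-closure = {F, G, H, M}.
Read '0': F→{G, L, M}, G→{F, L}, H→{F, M}, M→{G, L}; union {F, G, L, M}; ε-closure = {F, G, H, L, M}.
Read '0': F→{G, L, M}, G→{F, L}, H→{F, M}, L→{G, H}, M→{G, L}; now {F, G, H, L, M}.
Read '0': F→{G, L, M}, G→{F, L}, H→{F, M}, L→{G, H}, M→{G, L}; now {F, G, H, L, M}.
The final set {F, G, H, L, M} contains the accepting state H.

Yes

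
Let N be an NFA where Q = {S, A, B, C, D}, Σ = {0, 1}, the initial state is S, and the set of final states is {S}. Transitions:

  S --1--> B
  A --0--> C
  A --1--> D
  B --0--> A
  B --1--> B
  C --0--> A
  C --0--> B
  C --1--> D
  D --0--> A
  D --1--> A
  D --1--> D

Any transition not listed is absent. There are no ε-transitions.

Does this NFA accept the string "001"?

Start in {S}.
Read '0': {S} → ∅.
The set is empty and remains empty for the remaining 2 symbols.
The final set ∅ contains no accepting state.

No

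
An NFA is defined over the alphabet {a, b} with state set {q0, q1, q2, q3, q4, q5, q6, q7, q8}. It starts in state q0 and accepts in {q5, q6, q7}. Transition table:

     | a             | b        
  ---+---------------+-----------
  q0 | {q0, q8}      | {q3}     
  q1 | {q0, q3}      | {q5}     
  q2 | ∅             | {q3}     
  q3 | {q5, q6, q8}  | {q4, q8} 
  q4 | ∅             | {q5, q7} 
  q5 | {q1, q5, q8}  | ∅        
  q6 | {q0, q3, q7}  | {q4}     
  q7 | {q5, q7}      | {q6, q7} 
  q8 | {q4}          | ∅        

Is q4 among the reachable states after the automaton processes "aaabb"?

Yes

Start in {q0}.
Read 'a': {q0} → {q0, q8}.
Read 'a': {q0, q8} → {q0, q4, q8}.
Read 'a': {q0, q4, q8} → {q0, q4, q8}.
Read 'b': {q0, q4, q8} → {q3, q5, q7}.
Read 'b': {q3, q5, q7} → {q4, q6, q7, q8}.
State q4 is in {q4, q6, q7, q8}.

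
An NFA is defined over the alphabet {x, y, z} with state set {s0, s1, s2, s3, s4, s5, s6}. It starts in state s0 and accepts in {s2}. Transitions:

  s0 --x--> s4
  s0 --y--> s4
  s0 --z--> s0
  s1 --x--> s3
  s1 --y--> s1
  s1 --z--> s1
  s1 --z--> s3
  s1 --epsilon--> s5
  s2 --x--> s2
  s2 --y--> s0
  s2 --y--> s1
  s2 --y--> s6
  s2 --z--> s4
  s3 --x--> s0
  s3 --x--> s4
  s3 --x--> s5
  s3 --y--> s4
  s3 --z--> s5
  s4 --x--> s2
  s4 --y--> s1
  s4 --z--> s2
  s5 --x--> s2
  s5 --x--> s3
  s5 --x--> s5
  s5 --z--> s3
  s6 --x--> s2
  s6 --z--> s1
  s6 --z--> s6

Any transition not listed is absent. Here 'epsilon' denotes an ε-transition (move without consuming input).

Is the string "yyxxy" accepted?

Start in {s0}.
Read 'y': {s0} → {s4}.
Read 'y': {s4} → {s1, s5}.
Read 'x': {s1, s5} → {s2, s3, s5}.
Read 'x': {s2, s3, s5} → {s0, s2, s3, s4, s5}.
Read 'y': {s0, s2, s3, s4, s5} → {s0, s1, s4, s5, s6}.
The final set {s0, s1, s4, s5, s6} contains no accepting state.

No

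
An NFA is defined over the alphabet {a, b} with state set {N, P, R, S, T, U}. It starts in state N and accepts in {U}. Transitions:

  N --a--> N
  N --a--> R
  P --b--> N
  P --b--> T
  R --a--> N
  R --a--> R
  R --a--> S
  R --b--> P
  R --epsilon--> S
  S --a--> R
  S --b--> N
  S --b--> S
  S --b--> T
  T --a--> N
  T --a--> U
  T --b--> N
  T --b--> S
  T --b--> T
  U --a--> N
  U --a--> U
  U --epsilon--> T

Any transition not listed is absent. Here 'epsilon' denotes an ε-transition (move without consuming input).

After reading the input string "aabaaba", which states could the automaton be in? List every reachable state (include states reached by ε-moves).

Start in {N}.
Read 'a': {N} → {N, R, S}.
Read 'a': {N, R, S} → {N, R, S}.
Read 'b': {N, R, S} → {N, P, S, T}.
Read 'a': {N, P, S, T} → {N, R, S, T, U}.
Read 'a': {N, R, S, T, U} → {N, R, S, T, U}.
Read 'b': {N, R, S, T, U} → {N, P, S, T}.
Read 'a': {N, P, S, T} → {N, R, S, T, U}.

{N, R, S, T, U}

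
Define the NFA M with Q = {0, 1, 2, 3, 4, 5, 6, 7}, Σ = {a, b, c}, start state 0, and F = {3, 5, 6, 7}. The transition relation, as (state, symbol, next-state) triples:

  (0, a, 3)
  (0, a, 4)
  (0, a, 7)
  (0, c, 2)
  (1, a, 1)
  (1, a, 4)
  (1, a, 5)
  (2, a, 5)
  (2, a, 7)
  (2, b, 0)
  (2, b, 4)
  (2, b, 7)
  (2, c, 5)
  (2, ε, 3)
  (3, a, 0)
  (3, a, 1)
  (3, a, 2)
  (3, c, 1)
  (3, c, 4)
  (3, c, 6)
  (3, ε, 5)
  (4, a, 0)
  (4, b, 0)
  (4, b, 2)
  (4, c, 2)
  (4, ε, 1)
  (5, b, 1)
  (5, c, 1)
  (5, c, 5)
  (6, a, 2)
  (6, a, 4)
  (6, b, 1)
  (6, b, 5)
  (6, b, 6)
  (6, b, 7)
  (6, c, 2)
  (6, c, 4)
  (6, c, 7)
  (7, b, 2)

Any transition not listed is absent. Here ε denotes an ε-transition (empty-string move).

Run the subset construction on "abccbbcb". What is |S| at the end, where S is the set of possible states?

8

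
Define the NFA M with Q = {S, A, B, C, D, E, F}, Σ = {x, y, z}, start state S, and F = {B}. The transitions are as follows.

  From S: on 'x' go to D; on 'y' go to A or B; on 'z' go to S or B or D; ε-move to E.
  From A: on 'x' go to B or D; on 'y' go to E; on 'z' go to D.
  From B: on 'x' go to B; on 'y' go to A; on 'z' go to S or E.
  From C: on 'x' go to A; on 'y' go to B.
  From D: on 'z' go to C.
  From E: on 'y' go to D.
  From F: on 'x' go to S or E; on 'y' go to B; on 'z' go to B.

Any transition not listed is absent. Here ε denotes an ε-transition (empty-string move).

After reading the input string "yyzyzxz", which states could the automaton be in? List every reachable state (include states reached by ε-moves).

Start: ε-closure({S}) = {S, E}.
Read 'y': {S, E} → {A, B, D}.
Read 'y': {A, B, D} → {A, E}.
Read 'z': {A, E} → {D}.
Read 'y': {D} → ∅.
The set is empty and remains empty for the remaining 3 symbols.

∅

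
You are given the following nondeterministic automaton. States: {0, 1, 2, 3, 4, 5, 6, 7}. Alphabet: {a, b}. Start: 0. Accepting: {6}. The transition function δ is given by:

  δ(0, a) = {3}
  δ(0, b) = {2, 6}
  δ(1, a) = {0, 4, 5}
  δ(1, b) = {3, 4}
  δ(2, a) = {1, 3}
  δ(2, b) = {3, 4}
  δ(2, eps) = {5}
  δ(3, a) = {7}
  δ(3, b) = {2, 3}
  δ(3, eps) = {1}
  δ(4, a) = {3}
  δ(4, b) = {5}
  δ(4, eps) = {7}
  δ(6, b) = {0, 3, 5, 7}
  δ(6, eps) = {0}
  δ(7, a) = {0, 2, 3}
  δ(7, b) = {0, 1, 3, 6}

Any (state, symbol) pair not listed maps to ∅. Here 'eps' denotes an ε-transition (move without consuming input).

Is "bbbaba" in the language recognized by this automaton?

No

Start in {0}.
Read 'b': 0→{2, 6}; union {2, 6}; ε-closure = {0, 2, 5, 6}.
Read 'b': 0→{2, 6}, 2→{3, 4}, 5→∅, 6→{0, 3, 5, 7}; union {0, 2, 3, 4, 5, 6, 7}; ε-closure = {0, 1, 2, 3, 4, 5, 6, 7}.
Read 'b': 0→{2, 6}, 1→{3, 4}, 2→{3, 4}, 3→{2, 3}, 4→{5}, 5→∅, 6→{0, 3, 5, 7}, 7→{0, 1, 3, 6}; now {0, 1, 2, 3, 4, 5, 6, 7}.
Read 'a': 0→{3}, 1→{0, 4, 5}, 2→{1, 3}, 3→{7}, 4→{3}, 5→∅, 6→∅, 7→{0, 2, 3}; now {0, 1, 2, 3, 4, 5, 7}.
Read 'b': 0→{2, 6}, 1→{3, 4}, 2→{3, 4}, 3→{2, 3}, 4→{5}, 5→∅, 7→{0, 1, 3, 6}; union {0, 1, 2, 3, 4, 5, 6}; ε-closure = {0, 1, 2, 3, 4, 5, 6, 7}.
Read 'a': 0→{3}, 1→{0, 4, 5}, 2→{1, 3}, 3→{7}, 4→{3}, 5→∅, 6→∅, 7→{0, 2, 3}; now {0, 1, 2, 3, 4, 5, 7}.
The final set {0, 1, 2, 3, 4, 5, 7} contains no accepting state.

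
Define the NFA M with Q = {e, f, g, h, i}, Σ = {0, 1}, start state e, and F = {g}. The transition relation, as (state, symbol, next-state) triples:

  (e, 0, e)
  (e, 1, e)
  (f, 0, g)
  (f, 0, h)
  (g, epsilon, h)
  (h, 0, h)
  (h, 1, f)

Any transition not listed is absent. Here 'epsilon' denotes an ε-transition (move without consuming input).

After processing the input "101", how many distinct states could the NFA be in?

Start in {e}.
Read '1': e→{e}; now {e}.
Read '0': e→{e}; now {e}.
Read '1': e→{e}; now {e}.
That set has 1 state.

1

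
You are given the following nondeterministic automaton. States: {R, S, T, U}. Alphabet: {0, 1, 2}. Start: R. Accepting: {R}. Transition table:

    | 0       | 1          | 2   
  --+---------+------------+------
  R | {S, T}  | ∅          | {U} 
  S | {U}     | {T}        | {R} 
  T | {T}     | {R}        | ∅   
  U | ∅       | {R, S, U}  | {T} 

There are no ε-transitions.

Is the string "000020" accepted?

No

Start in {R}.
Read '0': {R} → {S, T}.
Read '0': {S, T} → {T, U}.
Read '0': {T, U} → {T}.
Read '0': {T} → {T}.
Read '2': {T} → ∅.
The set is empty and remains empty for the remaining 1 symbol.
The final set ∅ contains no accepting state.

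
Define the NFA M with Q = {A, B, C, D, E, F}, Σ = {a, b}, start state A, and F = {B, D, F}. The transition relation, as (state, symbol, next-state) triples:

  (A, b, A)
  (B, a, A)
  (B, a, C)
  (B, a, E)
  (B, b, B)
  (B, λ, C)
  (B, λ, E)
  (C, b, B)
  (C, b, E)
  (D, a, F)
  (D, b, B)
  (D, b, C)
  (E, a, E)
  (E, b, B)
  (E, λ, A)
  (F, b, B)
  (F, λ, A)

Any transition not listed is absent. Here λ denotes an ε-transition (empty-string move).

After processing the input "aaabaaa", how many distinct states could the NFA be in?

Start in {A}.
Read 'a': {A} → ∅.
The set is empty and remains empty for the remaining 6 symbols.
That set has 0 states.

0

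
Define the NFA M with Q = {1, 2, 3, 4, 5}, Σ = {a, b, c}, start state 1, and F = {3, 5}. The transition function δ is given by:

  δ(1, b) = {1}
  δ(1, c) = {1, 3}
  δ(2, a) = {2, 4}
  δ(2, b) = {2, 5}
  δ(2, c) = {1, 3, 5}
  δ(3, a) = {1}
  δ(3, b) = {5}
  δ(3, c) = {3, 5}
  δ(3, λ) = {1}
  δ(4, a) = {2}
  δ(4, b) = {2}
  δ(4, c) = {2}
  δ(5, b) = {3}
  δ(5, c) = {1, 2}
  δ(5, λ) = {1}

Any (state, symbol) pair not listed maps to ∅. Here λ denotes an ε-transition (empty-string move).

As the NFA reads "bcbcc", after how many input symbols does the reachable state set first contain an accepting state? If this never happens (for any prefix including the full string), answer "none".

Start in {1}.
Read 'b': {1} → {1}.
Read 'c': {1} → {1, 3}.
None of the earlier sets intersect F, but {1, 3} does.

2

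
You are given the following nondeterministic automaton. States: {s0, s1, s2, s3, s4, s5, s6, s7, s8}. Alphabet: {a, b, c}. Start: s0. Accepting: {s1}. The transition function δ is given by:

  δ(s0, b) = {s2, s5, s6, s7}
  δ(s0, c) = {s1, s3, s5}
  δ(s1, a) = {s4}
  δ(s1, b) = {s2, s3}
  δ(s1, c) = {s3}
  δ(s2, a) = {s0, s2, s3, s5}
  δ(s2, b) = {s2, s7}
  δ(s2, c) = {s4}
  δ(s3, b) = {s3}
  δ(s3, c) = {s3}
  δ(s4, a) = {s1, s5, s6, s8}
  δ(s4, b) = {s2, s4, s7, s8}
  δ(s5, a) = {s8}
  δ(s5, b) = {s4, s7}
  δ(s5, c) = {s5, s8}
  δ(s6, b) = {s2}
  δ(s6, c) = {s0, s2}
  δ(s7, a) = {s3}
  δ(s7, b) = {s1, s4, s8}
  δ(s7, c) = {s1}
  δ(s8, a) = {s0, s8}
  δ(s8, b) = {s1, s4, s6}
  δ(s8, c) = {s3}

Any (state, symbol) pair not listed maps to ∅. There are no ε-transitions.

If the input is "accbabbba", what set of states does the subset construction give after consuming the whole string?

∅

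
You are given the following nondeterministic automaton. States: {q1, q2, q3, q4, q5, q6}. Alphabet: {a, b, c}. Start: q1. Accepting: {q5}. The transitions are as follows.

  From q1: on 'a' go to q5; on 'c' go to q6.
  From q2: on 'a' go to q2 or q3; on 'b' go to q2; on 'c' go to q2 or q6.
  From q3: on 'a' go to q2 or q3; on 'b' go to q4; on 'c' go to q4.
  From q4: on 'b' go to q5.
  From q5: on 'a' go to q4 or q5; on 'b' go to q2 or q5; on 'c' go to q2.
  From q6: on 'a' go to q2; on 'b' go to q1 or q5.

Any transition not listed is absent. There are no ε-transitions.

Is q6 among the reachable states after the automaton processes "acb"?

No

Start in {q1}.
Read 'a': {q1} → {q5}.
Read 'c': {q5} → {q2}.
Read 'b': {q2} → {q2}.
State q6 is not in {q2}.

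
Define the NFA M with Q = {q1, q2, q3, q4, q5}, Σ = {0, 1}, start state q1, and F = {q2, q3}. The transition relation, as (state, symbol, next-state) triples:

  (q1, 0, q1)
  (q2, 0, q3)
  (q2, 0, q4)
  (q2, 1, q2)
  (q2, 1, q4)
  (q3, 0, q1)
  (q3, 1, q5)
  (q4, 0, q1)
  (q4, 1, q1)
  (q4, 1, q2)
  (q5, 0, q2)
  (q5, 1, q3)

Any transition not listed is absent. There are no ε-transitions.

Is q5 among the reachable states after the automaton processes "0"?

No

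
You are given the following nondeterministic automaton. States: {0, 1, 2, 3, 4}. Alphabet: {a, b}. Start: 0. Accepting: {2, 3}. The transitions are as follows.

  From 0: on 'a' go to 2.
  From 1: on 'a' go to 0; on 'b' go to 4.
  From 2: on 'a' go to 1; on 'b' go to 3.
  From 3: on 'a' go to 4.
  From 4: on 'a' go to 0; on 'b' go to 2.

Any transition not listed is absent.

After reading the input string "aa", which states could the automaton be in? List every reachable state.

{1}

Start in {0}.
Read 'a': 0→{2}; now {2}.
Read 'a': 2→{1}; now {1}.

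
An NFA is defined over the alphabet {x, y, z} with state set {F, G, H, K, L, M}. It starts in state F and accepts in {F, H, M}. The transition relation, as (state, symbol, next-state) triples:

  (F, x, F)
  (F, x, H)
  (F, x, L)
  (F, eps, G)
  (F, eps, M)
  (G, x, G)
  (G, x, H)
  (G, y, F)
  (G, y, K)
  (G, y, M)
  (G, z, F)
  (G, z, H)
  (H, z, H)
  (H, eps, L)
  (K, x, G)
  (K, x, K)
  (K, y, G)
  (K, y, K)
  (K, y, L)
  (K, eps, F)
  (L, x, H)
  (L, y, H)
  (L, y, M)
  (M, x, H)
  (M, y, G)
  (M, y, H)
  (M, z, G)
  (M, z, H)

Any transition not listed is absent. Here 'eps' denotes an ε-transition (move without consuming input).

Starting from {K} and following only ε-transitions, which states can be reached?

{F, G, K, M}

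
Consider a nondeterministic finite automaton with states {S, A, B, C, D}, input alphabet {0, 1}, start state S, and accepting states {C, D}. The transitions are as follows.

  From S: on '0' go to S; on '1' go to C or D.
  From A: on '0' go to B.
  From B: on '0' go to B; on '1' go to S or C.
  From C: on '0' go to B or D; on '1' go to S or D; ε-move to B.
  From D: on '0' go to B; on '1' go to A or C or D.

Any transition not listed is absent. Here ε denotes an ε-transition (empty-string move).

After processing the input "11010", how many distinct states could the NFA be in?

3

Start in {S}.
Read '1': {S} → {B, C, D}.
Read '1': {B, C, D} → {S, A, B, C, D}.
Read '0': {S, A, B, C, D} → {S, B, D}.
Read '1': {S, B, D} → {S, A, B, C, D}.
Read '0': {S, A, B, C, D} → {S, B, D}.
That set has 3 states.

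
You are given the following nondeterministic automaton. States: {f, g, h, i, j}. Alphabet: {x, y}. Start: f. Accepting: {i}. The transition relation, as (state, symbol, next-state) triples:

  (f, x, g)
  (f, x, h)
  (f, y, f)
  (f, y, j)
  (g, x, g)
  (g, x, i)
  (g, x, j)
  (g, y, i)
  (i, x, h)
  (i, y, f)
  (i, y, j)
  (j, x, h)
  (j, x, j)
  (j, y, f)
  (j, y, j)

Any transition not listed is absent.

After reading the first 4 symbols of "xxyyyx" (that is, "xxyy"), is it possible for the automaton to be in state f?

Start in {f}.
Read 'x': {f} → {g, h}.
Read 'x': {g, h} → {g, i, j}.
Read 'y': {g, i, j} → {f, i, j}.
Read 'y': {f, i, j} → {f, j}.
State f is in {f, j}.

Yes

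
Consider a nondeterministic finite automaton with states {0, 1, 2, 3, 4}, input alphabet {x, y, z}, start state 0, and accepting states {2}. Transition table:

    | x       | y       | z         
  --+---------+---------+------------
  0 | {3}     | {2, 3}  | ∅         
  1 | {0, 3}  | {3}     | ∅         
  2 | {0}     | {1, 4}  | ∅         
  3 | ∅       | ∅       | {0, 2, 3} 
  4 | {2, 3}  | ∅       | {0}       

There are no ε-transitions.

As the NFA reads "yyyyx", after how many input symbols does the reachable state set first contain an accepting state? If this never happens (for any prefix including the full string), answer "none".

1

Start in {0}.
Read 'y': 0→{2, 3}; now {2, 3}.
None of the earlier sets intersect F, but {2, 3} does.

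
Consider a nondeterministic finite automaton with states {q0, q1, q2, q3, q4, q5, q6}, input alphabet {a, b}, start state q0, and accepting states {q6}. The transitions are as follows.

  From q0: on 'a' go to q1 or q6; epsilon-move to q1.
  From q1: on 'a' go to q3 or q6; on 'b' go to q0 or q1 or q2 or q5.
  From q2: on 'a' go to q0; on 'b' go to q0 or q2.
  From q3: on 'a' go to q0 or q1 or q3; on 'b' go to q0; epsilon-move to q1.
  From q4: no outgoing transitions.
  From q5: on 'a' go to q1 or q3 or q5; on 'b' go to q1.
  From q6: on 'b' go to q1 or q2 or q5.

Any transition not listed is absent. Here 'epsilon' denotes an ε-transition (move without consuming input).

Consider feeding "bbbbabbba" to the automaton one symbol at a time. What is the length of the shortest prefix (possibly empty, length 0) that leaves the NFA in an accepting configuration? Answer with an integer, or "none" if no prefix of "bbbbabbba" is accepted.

Start: ε-closure({q0}) = {q0, q1}.
Read 'b': {q0, q1} → {q0, q1, q2, q5}.
Read 'b': {q0, q1, q2, q5} → {q0, q1, q2, q5}.
Read 'b': {q0, q1, q2, q5} → {q0, q1, q2, q5}.
Read 'b': {q0, q1, q2, q5} → {q0, q1, q2, q5}.
Read 'a': {q0, q1, q2, q5} → {q0, q1, q3, q5, q6}.
None of the earlier sets intersect F, but {q0, q1, q3, q5, q6} does.

5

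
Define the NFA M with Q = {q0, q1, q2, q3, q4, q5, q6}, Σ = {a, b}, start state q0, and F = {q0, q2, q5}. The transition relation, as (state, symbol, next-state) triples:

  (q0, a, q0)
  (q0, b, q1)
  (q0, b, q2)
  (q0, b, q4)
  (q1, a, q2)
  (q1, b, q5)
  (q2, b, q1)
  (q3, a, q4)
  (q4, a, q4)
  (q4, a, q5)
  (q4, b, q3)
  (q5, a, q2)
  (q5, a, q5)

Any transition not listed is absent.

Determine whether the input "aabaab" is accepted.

No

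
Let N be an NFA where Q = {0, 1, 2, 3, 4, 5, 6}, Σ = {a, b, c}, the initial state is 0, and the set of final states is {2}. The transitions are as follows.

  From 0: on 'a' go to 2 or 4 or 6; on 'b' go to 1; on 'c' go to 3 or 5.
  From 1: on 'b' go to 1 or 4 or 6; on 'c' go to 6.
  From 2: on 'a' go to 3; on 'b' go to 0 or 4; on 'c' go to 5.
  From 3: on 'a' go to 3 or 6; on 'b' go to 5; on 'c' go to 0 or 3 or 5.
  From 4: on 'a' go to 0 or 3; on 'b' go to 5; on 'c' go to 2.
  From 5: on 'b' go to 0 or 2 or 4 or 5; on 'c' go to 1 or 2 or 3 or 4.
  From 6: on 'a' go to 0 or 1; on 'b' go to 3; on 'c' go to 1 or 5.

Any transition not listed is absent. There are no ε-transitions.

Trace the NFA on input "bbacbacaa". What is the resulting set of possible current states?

{0, 1, 3, 6}

Start in {0}.
Read 'b': 0→{1}; now {1}.
Read 'b': 1→{1, 4, 6}; now {1, 4, 6}.
Read 'a': 1→∅, 4→{0, 3}, 6→{0, 1}; now {0, 1, 3}.
Read 'c': 0→{3, 5}, 1→{6}, 3→{0, 3, 5}; now {0, 3, 5, 6}.
Read 'b': 0→{1}, 3→{5}, 5→{0, 2, 4, 5}, 6→{3}; now {0, 1, 2, 3, 4, 5}.
Read 'a': 0→{2, 4, 6}, 1→∅, 2→{3}, 3→{3, 6}, 4→{0, 3}, 5→∅; now {0, 2, 3, 4, 6}.
Read 'c': 0→{3, 5}, 2→{5}, 3→{0, 3, 5}, 4→{2}, 6→{1, 5}; now {0, 1, 2, 3, 5}.
Read 'a': 0→{2, 4, 6}, 1→∅, 2→{3}, 3→{3, 6}, 5→∅; now {2, 3, 4, 6}.
Read 'a': 2→{3}, 3→{3, 6}, 4→{0, 3}, 6→{0, 1}; now {0, 1, 3, 6}.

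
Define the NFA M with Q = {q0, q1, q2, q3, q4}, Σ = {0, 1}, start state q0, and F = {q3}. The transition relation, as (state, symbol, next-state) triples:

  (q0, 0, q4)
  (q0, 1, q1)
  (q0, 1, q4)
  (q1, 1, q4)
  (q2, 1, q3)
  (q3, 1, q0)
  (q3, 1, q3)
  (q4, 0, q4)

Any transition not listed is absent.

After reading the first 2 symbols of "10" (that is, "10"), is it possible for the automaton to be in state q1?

Start in {q0}.
Read '1': q0→{q1, q4}; now {q1, q4}.
Read '0': q1→∅, q4→{q4}; now {q4}.
State q1 is not in {q4}.

No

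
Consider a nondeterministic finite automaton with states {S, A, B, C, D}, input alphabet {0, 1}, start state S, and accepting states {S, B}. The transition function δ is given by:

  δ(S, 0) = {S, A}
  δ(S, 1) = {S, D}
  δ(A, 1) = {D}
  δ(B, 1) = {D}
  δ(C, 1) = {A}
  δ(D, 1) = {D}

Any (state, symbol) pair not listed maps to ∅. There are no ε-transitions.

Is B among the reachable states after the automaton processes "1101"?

No

Start in {S}.
Read '1': S→{S, D}; now {S, D}.
Read '1': S→{S, D}, D→{D}; now {S, D}.
Read '0': S→{S, A}, D→∅; now {S, A}.
Read '1': S→{S, D}, A→{D}; now {S, D}.
State B is not in {S, D}.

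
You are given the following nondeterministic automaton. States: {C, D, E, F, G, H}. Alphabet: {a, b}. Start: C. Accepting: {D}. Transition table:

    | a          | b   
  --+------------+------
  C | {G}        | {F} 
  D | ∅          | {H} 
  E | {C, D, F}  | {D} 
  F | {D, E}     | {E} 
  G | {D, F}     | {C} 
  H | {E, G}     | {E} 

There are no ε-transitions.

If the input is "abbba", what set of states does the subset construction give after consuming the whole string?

Start in {C}.
Read 'a': {C} → {G}.
Read 'b': {G} → {C}.
Read 'b': {C} → {F}.
Read 'b': {F} → {E}.
Read 'a': {E} → {C, D, F}.

{C, D, F}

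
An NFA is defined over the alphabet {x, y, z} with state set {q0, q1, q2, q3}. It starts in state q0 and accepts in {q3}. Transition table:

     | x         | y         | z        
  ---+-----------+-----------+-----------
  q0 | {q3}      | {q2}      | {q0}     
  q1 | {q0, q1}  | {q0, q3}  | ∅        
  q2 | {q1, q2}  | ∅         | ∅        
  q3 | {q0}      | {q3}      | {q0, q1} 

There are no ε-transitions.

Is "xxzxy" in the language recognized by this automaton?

Yes

Start in {q0}.
Read 'x': {q0} → {q3}.
Read 'x': {q3} → {q0}.
Read 'z': {q0} → {q0}.
Read 'x': {q0} → {q3}.
Read 'y': {q3} → {q3}.
The final set {q3} contains the accepting state q3.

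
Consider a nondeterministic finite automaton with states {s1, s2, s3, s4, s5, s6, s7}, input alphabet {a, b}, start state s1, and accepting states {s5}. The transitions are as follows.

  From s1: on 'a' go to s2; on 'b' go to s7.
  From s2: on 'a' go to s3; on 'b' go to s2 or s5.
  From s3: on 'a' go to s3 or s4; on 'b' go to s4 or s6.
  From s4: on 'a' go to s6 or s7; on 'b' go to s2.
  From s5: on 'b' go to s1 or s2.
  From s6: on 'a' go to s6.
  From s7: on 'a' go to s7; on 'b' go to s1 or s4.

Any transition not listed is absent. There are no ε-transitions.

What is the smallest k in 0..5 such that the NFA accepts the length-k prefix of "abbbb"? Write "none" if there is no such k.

2

Start in {s1}.
Read 'a': s1→{s2}; now {s2}.
Read 'b': s2→{s2, s5}; now {s2, s5}.
None of the earlier sets intersect F, but {s2, s5} does.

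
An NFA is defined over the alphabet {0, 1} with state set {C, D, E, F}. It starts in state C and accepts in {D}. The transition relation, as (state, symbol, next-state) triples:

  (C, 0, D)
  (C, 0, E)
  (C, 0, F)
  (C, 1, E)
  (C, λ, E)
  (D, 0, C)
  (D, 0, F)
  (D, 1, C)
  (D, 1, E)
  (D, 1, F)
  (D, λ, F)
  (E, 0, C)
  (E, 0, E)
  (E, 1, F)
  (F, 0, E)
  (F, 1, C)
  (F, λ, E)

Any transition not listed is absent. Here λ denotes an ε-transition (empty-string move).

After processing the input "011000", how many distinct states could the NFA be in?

Start: ε-closure({C}) = {C, E}.
Read '0': {C, E} → {C, D, E, F}.
Read '1': {C, D, E, F} → {C, E, F}.
Read '1': {C, E, F} → {C, E, F}.
Read '0': {C, E, F} → {C, D, E, F}.
Read '0': {C, D, E, F} → {C, D, E, F}.
Read '0': {C, D, E, F} → {C, D, E, F}.
That set has 4 states.

4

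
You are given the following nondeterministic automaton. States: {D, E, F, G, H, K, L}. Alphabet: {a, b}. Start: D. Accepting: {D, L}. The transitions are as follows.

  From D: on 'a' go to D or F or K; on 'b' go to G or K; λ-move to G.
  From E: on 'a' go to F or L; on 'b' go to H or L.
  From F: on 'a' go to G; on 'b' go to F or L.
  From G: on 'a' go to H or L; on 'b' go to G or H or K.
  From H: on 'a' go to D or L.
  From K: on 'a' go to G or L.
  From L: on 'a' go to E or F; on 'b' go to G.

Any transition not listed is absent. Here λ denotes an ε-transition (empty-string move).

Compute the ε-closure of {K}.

Begin with {K}.
No ε-moves leave this set, so the closure equals the set itself.

{K}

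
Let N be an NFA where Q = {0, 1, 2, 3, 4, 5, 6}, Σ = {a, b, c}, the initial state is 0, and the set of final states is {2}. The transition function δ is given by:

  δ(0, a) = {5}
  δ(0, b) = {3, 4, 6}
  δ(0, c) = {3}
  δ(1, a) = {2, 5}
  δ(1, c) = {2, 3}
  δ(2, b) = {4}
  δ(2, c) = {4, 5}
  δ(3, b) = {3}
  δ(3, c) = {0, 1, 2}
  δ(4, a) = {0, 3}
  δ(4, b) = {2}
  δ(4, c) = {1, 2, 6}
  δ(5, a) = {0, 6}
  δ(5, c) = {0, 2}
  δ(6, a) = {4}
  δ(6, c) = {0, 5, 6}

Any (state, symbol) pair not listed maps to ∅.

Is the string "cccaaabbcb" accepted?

Yes

Start in {0}.
Read 'c': {0} → {3}.
Read 'c': {3} → {0, 1, 2}.
Read 'c': {0, 1, 2} → {2, 3, 4, 5}.
Read 'a': {2, 3, 4, 5} → {0, 3, 6}.
Read 'a': {0, 3, 6} → {4, 5}.
Read 'a': {4, 5} → {0, 3, 6}.
Read 'b': {0, 3, 6} → {3, 4, 6}.
Read 'b': {3, 4, 6} → {2, 3}.
Read 'c': {2, 3} → {0, 1, 2, 4, 5}.
Read 'b': {0, 1, 2, 4, 5} → {2, 3, 4, 6}.
The final set {2, 3, 4, 6} contains the accepting state 2.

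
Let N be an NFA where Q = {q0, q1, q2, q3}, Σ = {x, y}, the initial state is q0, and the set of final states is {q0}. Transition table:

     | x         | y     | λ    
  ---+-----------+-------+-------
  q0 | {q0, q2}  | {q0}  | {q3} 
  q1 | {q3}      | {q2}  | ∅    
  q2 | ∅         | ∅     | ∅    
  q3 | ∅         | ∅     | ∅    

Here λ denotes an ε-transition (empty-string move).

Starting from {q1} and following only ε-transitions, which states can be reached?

Begin with {q1}.
No ε-moves leave this set, so the closure equals the set itself.

{q1}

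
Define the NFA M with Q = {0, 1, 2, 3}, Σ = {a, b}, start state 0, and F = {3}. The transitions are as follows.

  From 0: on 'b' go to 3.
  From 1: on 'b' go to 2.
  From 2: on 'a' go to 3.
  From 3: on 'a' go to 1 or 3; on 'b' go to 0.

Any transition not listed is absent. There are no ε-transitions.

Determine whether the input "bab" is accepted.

No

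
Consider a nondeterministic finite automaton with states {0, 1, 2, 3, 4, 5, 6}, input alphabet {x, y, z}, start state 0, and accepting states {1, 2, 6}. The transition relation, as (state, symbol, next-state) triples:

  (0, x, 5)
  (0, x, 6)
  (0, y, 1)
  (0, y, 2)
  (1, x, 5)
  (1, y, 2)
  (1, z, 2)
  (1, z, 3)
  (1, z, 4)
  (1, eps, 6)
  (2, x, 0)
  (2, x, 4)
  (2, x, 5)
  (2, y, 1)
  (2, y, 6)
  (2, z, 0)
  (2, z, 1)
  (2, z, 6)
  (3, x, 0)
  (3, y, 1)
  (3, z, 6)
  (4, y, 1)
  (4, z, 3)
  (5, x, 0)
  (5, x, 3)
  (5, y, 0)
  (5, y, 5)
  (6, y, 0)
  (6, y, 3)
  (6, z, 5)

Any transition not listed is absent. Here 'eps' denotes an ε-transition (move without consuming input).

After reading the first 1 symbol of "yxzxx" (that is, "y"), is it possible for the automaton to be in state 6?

Start in {0}.
Read 'y': 0→{1, 2}; union {1, 2}; ε-closure = {1, 2, 6}.
State 6 is in {1, 2, 6}.

Yes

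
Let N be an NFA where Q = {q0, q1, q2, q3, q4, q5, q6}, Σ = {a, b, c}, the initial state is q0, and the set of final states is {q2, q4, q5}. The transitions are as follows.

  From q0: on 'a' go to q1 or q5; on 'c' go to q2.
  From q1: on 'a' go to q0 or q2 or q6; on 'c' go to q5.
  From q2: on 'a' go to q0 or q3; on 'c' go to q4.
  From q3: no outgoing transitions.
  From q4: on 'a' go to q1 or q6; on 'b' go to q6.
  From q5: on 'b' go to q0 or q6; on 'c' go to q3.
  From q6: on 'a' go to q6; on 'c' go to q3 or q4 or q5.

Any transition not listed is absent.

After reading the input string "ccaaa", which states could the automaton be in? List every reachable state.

Start in {q0}.
Read 'c': {q0} → {q2}.
Read 'c': {q2} → {q4}.
Read 'a': {q4} → {q1, q6}.
Read 'a': {q1, q6} → {q0, q2, q6}.
Read 'a': {q0, q2, q6} → {q0, q1, q3, q5, q6}.

{q0, q1, q3, q5, q6}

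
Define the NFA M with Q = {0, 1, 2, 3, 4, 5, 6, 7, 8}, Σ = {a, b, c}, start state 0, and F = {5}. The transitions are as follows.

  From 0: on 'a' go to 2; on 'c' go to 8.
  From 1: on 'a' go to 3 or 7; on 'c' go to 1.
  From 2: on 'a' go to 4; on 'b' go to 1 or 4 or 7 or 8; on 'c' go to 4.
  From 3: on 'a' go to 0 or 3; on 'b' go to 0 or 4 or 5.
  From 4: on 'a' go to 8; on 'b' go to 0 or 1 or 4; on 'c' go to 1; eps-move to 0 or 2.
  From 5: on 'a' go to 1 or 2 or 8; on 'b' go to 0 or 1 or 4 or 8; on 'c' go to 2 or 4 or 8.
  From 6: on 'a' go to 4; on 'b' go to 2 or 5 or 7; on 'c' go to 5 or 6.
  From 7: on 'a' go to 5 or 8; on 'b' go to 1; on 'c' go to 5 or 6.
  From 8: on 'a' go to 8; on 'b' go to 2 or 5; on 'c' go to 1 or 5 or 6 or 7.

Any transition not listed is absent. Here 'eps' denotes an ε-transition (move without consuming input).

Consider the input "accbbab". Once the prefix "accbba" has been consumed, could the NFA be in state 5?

Yes

Start in {0}.
Read 'a': 0→{2}; now {2}.
Read 'c': 2→{4}; union {4}; ε-closure = {0, 2, 4}.
Read 'c': 0→{8}, 2→{4}, 4→{1}; union {1, 4, 8}; ε-closure = {0, 1, 2, 4, 8}.
Read 'b': 0→∅, 1→∅, 2→{1, 4, 7, 8}, 4→{0, 1, 4}, 8→{2, 5}; now {0, 1, 2, 4, 5, 7, 8}.
Read 'b': 0→∅, 1→∅, 2→{1, 4, 7, 8}, 4→{0, 1, 4}, 5→{0, 1, 4, 8}, 7→{1}, 8→{2, 5}; now {0, 1, 2, 4, 5, 7, 8}.
Read 'a': 0→{2}, 1→{3, 7}, 2→{4}, 4→{8}, 5→{1, 2, 8}, 7→{5, 8}, 8→{8}; union {1, 2, 3, 4, 5, 7, 8}; ε-closure = {0, 1, 2, 3, 4, 5, 7, 8}.
State 5 is in {0, 1, 2, 3, 4, 5, 7, 8}.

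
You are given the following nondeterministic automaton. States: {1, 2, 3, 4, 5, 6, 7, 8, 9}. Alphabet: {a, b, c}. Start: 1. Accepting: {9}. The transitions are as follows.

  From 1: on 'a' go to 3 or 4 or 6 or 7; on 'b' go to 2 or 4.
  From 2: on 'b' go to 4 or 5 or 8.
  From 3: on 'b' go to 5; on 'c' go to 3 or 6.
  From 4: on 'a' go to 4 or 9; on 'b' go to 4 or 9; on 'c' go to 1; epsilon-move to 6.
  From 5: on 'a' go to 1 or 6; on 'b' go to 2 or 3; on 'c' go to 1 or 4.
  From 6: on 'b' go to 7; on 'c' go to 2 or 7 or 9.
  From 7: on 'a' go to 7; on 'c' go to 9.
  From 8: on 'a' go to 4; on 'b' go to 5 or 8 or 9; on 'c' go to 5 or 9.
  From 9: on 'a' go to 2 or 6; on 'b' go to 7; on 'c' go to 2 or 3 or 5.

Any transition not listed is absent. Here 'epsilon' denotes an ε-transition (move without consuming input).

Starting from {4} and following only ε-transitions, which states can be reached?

{4, 6}

Begin with {4}.
ε-move 4 → 6; add 6.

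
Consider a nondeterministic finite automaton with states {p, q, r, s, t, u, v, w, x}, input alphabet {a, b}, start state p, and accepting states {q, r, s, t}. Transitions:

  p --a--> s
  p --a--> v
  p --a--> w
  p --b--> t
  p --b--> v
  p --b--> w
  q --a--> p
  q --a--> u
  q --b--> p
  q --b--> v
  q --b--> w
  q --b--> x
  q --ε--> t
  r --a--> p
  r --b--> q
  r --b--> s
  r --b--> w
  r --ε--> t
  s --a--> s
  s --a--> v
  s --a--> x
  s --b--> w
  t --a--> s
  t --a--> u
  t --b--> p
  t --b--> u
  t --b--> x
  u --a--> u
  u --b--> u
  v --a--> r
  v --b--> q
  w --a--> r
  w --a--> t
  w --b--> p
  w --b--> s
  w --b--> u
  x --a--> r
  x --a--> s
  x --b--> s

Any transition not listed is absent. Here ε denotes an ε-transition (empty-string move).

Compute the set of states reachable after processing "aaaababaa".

Start in {p}.
Read 'a': p→{s, v, w}; now {s, v, w}.
Read 'a': s→{s, v, x}, v→{r}, w→{r, t}; now {r, s, t, v, x}.
Read 'a': r→{p}, s→{s, v, x}, t→{s, u}, v→{r}, x→{r, s}; union {p, r, s, u, v, x}; ε-closure = {p, r, s, t, u, v, x}.
Read 'a': p→{s, v, w}, r→{p}, s→{s, v, x}, t→{s, u}, u→{u}, v→{r}, x→{r, s}; union {p, r, s, u, v, w, x}; ε-closure = {p, r, s, t, u, v, w, x}.
Read 'b': p→{t, v, w}, r→{q, s, w}, s→{w}, t→{p, u, x}, u→{u}, v→{q}, w→{p, s, u}, x→{s}; now {p, q, s, t, u, v, w, x}.
Read 'a': p→{s, v, w}, q→{p, u}, s→{s, v, x}, t→{s, u}, u→{u}, v→{r}, w→{r, t}, x→{r, s}; now {p, r, s, t, u, v, w, x}.
Read 'b': p→{t, v, w}, r→{q, s, w}, s→{w}, t→{p, u, x}, u→{u}, v→{q}, w→{p, s, u}, x→{s}; now {p, q, s, t, u, v, w, x}.
Read 'a': p→{s, v, w}, q→{p, u}, s→{s, v, x}, t→{s, u}, u→{u}, v→{r}, w→{r, t}, x→{r, s}; now {p, r, s, t, u, v, w, x}.
Read 'a': p→{s, v, w}, r→{p}, s→{s, v, x}, t→{s, u}, u→{u}, v→{r}, w→{r, t}, x→{r, s}; now {p, r, s, t, u, v, w, x}.

{p, r, s, t, u, v, w, x}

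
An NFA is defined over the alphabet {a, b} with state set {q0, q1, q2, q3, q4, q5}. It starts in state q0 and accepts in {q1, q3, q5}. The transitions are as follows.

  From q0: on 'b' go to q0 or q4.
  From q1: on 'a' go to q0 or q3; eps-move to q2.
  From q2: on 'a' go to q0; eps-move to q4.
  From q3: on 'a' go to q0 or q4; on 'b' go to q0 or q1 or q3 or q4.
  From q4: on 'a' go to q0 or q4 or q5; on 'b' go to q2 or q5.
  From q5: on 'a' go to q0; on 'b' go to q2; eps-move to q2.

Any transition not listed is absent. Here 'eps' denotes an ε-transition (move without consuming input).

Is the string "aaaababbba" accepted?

Start in {q0}.
Read 'a': q0→∅; now ∅.
The set is empty and remains empty for the remaining 9 symbols.
The final set ∅ contains no accepting state.

No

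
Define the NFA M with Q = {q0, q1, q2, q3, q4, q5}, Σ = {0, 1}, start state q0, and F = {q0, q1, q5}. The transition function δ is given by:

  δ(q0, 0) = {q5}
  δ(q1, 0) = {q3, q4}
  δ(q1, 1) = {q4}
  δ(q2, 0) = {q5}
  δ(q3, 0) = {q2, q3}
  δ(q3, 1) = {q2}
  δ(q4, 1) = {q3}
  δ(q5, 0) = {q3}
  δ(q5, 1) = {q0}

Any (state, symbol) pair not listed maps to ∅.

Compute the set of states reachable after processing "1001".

Start in {q0}.
Read '1': q0→∅; now ∅.
The set is empty and remains empty for the remaining 3 symbols.

∅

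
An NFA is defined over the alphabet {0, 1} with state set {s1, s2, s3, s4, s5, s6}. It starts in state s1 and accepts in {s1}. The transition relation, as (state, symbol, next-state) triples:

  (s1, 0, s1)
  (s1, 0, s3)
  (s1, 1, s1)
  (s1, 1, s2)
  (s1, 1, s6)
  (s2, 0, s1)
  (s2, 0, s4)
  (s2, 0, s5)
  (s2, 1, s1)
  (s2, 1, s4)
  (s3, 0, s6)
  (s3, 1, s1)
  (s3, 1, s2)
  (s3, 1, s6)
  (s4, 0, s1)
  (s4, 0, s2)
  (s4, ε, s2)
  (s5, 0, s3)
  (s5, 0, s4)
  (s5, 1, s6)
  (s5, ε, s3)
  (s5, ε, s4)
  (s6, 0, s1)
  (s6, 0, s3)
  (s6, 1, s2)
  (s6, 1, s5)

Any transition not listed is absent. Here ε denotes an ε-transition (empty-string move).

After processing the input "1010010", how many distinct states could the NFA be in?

6

Start in {s1}.
Read '1': s1→{s1, s2, s6}; now {s1, s2, s6}.
Read '0': s1→{s1, s3}, s2→{s1, s4, s5}, s6→{s1, s3}; union {s1, s3, s4, s5}; ε-closure = {s1, s2, s3, s4, s5}.
Read '1': s1→{s1, s2, s6}, s2→{s1, s4}, s3→{s1, s2, s6}, s4→∅, s5→{s6}; now {s1, s2, s4, s6}.
Read '0': s1→{s1, s3}, s2→{s1, s4, s5}, s4→{s1, s2}, s6→{s1, s3}; now {s1, s2, s3, s4, s5}.
Read '0': s1→{s1, s3}, s2→{s1, s4, s5}, s3→{s6}, s4→{s1, s2}, s5→{s3, s4}; now {s1, s2, s3, s4, s5, s6}.
Read '1': s1→{s1, s2, s6}, s2→{s1, s4}, s3→{s1, s2, s6}, s4→∅, s5→{s6}, s6→{s2, s5}; union {s1, s2, s4, s5, s6}; ε-closure = {s1, s2, s3, s4, s5, s6}.
Read '0': s1→{s1, s3}, s2→{s1, s4, s5}, s3→{s6}, s4→{s1, s2}, s5→{s3, s4}, s6→{s1, s3}; now {s1, s2, s3, s4, s5, s6}.
That set has 6 states.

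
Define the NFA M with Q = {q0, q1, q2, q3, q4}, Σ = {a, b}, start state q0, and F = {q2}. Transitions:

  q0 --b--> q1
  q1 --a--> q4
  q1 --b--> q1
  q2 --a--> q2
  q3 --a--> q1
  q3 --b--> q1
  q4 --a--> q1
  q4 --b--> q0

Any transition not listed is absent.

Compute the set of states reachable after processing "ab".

∅

Start in {q0}.
Read 'a': q0→∅; now ∅.
The set is empty and remains empty for the remaining 1 symbol.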